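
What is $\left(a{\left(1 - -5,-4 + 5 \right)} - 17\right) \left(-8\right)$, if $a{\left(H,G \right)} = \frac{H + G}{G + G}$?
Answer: $108$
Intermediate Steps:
$a{\left(H,G \right)} = \frac{G + H}{2 G}$
$\left(a{\left(1 - -5,-4 + 5 \right)} - 17\right) \left(-8\right) = \left(\frac{\left(-4 + 5\right) + \left(1 - -5\right)}{2 \left(-4 + 5\right)} - 17\right) \left(-8\right) = \left(\frac{1 + \left(1 + 5\right)}{2 \cdot 1} - 17\right) \left(-8\right) = \left(\frac{1}{2} \cdot 1 \left(1 + 6\right) - 17\right) \left(-8\right) = \left(\frac{1}{2} \cdot 1 \cdot 7 - 17\right) \left(-8\right) = \left(\frac{7}{2} - 17\right) \left(-8\right) = \left(- \frac{27}{2}\right) \left(-8\right) = 108$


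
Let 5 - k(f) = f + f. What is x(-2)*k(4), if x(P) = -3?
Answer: 9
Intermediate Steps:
k(f) = 5 - 2*f (k(f) = 5 - (f + f) = 5 - 2*f)
x(-2)*k(4) = -3*(5 - 2*4) = -3*(5 - 8) = -3*(-3) = 9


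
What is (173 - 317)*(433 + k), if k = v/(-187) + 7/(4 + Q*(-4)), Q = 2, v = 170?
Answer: -681660/11 ≈ -61969.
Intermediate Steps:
k = -117/44 (k = 170/(-187) + 7/(4 + 2*(-4)) = 170*(-1/187) + 7/(4 - 8) = -10/11 + 7/(-4) = -10/11 + 7*(-¼) = -10/11 - 7/4 = -117/44 ≈ -2.6591)
(173 - 317)*(433 + k) = (173 - 317)*(433 - 117/44) = -144*18935/44 = -681660/11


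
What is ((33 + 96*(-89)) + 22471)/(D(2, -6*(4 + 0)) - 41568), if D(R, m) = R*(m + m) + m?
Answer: -1745/5211 ≈ -0.33487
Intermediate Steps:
D(R, m) = m + 2*R*m (D(R, m) = R*(2*m) + m = 2*R*m + m = m + 2*R*m)
((33 + 96*(-89)) + 22471)/(D(2, -6*(4 + 0)) - 41568) = ((33 + 96*(-89)) + 22471)/((-6*(4 + 0))*(1 + 2*2) - 41568) = ((33 - 8544) + 22471)/((-6*4)*(1 + 4) - 41568) = (-8511 + 22471)/(-24*5 - 41568) = 13960/(-120 - 41568) = 13960/(-41688) = 13960*(-1/41688) = -1745/5211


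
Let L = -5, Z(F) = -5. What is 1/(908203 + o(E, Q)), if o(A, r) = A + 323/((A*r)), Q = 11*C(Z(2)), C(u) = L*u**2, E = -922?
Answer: 1267750/1150205488073 ≈ 1.1022e-6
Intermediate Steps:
C(u) = -5*u**2
Q = -1375 (Q = 11*(-5*(-5)**2) = 11*(-5*25) = 11*(-125) = -1375)
o(A, r) = A + 323/(A*r) (o(A, r) = A + 323*(1/(A*r)) = A + 323/(A*r))
1/(908203 + o(E, Q)) = 1/(908203 + (-922 + 323/(-922*(-1375)))) = 1/(908203 + (-922 + 323*(-1/922)*(-1/1375))) = 1/(908203 + (-922 + 323/1267750)) = 1/(908203 - 1168865177/1267750) = 1/(1150205488073/1267750) = 1267750/1150205488073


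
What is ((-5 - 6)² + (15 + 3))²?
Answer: 19321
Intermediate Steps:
((-5 - 6)² + (15 + 3))² = ((-11)² + 18)² = (121 + 18)² = 139² = 19321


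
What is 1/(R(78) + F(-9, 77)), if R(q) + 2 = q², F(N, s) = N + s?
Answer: 1/6150 ≈ 0.00016260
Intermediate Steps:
R(q) = -2 + q²
1/(R(78) + F(-9, 77)) = 1/((-2 + 78²) + (-9 + 77)) = 1/((-2 + 6084) + 68) = 1/(6082 + 68) = 1/6150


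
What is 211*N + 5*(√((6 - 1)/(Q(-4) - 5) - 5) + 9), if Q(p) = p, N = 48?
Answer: 10173 + 25*I*√2/3 ≈ 10173.0 + 11.785*I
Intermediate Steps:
211*N + 5*(√((6 - 1)/(Q(-4) - 5) - 5) + 9) = 211*48 + 5*(√((6 - 1)/(-4 - 5) - 5) + 9) = 10128 + 5*(√(5/(-9) - 5) + 9) = 10128 + 5*(√(5*(-⅑) - 5) + 9) = 10128 + 5*(√(-5/9 - 5) + 9) = 10128 + 5*(√(-50/9) + 9) = 10128 + 5*(5*I*√2/3 + 9) = 10128 + 5*(9 + 5*I*√2/3) = 10128 + (45 + 25*I*√2/3) = 10173 + 25*I*√2/3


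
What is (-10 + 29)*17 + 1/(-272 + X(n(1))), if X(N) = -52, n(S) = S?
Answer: 104651/324 ≈ 323.00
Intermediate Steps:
(-10 + 29)*17 + 1/(-272 + X(n(1))) = (-10 + 29)*17 + 1/(-272 - 52) = 19*17 + 1/(-324) = 323 - 1/324 = 104651/324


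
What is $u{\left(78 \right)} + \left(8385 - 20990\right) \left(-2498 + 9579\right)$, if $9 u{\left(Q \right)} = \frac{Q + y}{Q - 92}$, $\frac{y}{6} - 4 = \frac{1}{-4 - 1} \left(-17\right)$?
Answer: $- \frac{3123960209}{35} \approx -8.9256 \cdot 10^{7}$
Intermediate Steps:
$y = \frac{222}{5}$ ($y = 24 + 6 \frac{1}{-4 - 1} \left(-17\right) = 24 + 6 \frac{1}{-5} \left(-17\right) = 24 + 6 \left(\left(- \frac{1}{5}\right) \left(-17\right)\right) = 24 + 6 \cdot \frac{17}{5} = 24 + \frac{102}{5} = \frac{222}{5} \approx 44.4$)
$u{\left(Q \right)} = \frac{\frac{222}{5} + Q}{9 \left(-92 + Q\right)}$ ($u{\left(Q \right)} = \frac{\left(Q + \frac{222}{5}\right) \frac{1}{Q - 92}}{9} = \frac{\left(\frac{222}{5} + Q\right) \frac{1}{-92 + Q}}{9} = \frac{\frac{1}{-92 + Q} \left(\frac{222}{5} + Q\right)}{9} = \frac{\frac{222}{5} + Q}{9 \left(-92 + Q\right)}$)
$u{\left(78 \right)} + \left(8385 - 20990\right) \left(-2498 + 9579\right) = \frac{222 + 5 \cdot 78}{45 \left(-92 + 78\right)} + \left(8385 - 20990\right) \left(-2498 + 9579\right) = \frac{222 + 390}{45 \left(-14\right)} - 89256005 = \frac{1}{45} \left(- \frac{1}{14}\right) 612 - 89256005 = - \frac{34}{35} - 89256005 = - \frac{3123960209}{35}$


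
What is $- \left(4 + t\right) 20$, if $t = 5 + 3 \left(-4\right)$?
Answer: $60$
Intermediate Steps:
$t = -7$ ($t = 5 - 12 = -7$)
$- \left(4 + t\right) 20 = - \left(4 - 7\right) 20 = - \left(-3\right) 20 = \left(-1\right) \left(-60\right) = 60$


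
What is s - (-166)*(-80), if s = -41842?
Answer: -55122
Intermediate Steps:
s - (-166)*(-80) = -41842 - (-166)*(-80) = -41842 - 1*13280 = -41842 - 13280 = -55122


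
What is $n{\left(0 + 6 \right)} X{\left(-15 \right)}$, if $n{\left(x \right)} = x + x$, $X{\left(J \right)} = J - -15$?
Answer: $0$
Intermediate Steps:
$X{\left(J \right)} = 15 + J$ ($X{\left(J \right)} = J + 15 = 15 + J$)
$n{\left(x \right)} = 2 x$
$n{\left(0 + 6 \right)} X{\left(-15 \right)} = 2 \left(0 + 6\right) \left(15 - 15\right) = 2 \cdot 6 \cdot 0 = 12 \cdot 0 = 0$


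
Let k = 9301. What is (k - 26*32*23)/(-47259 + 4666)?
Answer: 9835/42593 ≈ 0.23091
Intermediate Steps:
(k - 26*32*23)/(-47259 + 4666) = (9301 - 26*32*23)/(-47259 + 4666) = (9301 - 832*23)/(-42593) = (9301 - 19136)*(-1/42593) = -9835*(-1/42593) = 9835/42593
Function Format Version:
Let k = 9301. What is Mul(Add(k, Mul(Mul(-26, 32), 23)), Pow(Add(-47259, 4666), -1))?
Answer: Rational(9835, 42593) ≈ 0.23091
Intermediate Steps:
Mul(Add(k, Mul(Mul(-26, 32), 23)), Pow(Add(-47259, 4666), -1)) = Mul(Add(9301, Mul(Mul(-26, 32), 23)), Pow(Add(-47259, 4666), -1)) = Mul(Add(9301, Mul(-832, 23)), Pow(-42593, -1)) = Mul(Add(9301, -19136), Rational(-1, 42593)) = Mul(-9835, Rational(-1, 42593)) = Rational(9835, 42593)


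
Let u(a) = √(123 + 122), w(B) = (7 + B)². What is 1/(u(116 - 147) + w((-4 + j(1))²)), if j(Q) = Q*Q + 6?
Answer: 256/65291 - 7*√5/65291 ≈ 0.0036812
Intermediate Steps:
j(Q) = 6 + Q² (j(Q) = Q² + 6 = 6 + Q²)
u(a) = 7*√5 (u(a) = √245 = 7*√5)
1/(u(116 - 147) + w((-4 + j(1))²)) = 1/(7*√5 + (7 + (-4 + (6 + 1²))²)²) = 1/(7*√5 + (7 + (-4 + (6 + 1))²)²) = 1/(7*√5 + (7 + (-4 + 7)²)²) = 1/(7*√5 + (7 + 3²)²) = 1/(7*√5 + (7 + 9)²) = 1/(7*√5 + 16²) = 1/(7*√5 + 256) = 1/(256 + 7*√5)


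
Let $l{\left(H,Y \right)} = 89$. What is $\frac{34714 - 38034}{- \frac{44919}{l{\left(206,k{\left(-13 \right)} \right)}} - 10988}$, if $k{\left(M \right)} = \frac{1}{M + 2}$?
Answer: $\frac{295480}{1022851} \approx 0.28888$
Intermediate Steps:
$k{\left(M \right)} = \frac{1}{2 + M}$
$\frac{34714 - 38034}{- \frac{44919}{l{\left(206,k{\left(-13 \right)} \right)}} - 10988} = \frac{34714 - 38034}{- \frac{44919}{89} - 10988} = - \frac{3320}{\left(-44919\right) \frac{1}{89} - 10988} = - \frac{3320}{- \frac{44919}{89} - 10988} = - \frac{3320}{- \frac{1022851}{89}} = \left(-3320\right) \left(- \frac{89}{1022851}\right) = \frac{295480}{1022851}$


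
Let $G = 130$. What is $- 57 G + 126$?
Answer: $-7284$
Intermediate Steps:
$- 57 G + 126 = \left(-57\right) 130 + 126 = -7410 + 126 = -7284$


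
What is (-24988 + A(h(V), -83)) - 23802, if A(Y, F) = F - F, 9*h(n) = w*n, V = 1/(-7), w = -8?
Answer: -48790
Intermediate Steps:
V = -1/7 ≈ -0.14286
h(n) = -8*n/9 (h(n) = (-8*n)/9 = -8*n/9)
A(Y, F) = 0
(-24988 + A(h(V), -83)) - 23802 = (-24988 + 0) - 23802 = -24988 - 23802 = -48790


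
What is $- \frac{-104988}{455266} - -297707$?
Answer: $\frac{67767990025}{227633} \approx 2.9771 \cdot 10^{5}$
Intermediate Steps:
$- \frac{-104988}{455266} - -297707 = - \frac{-104988}{455266} + 297707 = \left(-1\right) \left(- \frac{52494}{227633}\right) + 297707 = \frac{52494}{227633} + 297707 = \frac{67767990025}{227633}$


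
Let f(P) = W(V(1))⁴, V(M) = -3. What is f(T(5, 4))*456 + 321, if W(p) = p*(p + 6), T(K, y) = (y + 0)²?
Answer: 2992137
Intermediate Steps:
T(K, y) = y²
W(p) = p*(6 + p)
f(P) = 6561 (f(P) = (-3*(6 - 3))⁴ = (-3*3)⁴ = (-9)⁴ = 6561)
f(T(5, 4))*456 + 321 = 6561*456 + 321 = 2991816 + 321 = 2992137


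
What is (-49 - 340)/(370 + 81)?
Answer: -389/451 ≈ -0.86253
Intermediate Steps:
(-49 - 340)/(370 + 81) = -389/451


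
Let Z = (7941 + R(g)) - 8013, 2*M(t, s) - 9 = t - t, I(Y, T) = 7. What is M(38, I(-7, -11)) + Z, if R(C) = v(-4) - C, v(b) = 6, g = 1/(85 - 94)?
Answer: -1105/18 ≈ -61.389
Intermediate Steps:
g = -⅑ (g = 1/(-9) = -⅑ ≈ -0.11111)
M(t, s) = 9/2 (M(t, s) = 9/2 + (t - t)/2 = 9/2 + (½)*0 = 9/2 + 0 = 9/2)
R(C) = 6 - C
Z = -593/9 (Z = (7941 + (6 - 1*(-⅑))) - 8013 = (7941 + (6 + ⅑)) - 8013 = (7941 + 55/9) - 8013 = 71524/9 - 8013 = -593/9 ≈ -65.889)
M(38, I(-7, -11)) + Z = 9/2 - 593/9 = -1105/18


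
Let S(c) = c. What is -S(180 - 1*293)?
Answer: 113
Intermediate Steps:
-S(180 - 1*293) = -(180 - 1*293) = -(180 - 293) = -1*(-113) = 113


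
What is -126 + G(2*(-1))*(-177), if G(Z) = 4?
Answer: -834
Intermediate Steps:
-126 + G(2*(-1))*(-177) = -126 + 4*(-177) = -126 - 708 = -834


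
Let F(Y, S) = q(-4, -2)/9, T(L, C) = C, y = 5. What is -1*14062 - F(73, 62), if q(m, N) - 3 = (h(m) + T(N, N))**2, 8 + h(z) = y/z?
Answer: -675667/48 ≈ -14076.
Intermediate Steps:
h(z) = -8 + 5/z
q(m, N) = 3 + (-8 + N + 5/m)**2 (q(m, N) = 3 + ((-8 + 5/m) + N)**2 = 3 + (-8 + N + 5/m)**2)
F(Y, S) = 691/48 (F(Y, S) = (3 + (5 - 8*(-4) - 2*(-4))**2/(-4)**2)/9 = (3 + (5 + 32 + 8)**2/16)/9 = (3 + (1/16)*45**2)/9 = (3 + (1/16)*2025)/9 = (3 + 2025/16)/9 = (1/9)*(2073/16) = 691/48)
-1*14062 - F(73, 62) = -1*14062 - 1*691/48 = -14062 - 691/48 = -675667/48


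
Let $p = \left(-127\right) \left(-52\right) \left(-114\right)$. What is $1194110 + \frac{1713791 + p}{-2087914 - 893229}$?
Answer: $\frac{3559811706795}{2981143} \approx 1.1941 \cdot 10^{6}$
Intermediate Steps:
$p = -752856$ ($p = 6604 \left(-114\right) = -752856$)
$1194110 + \frac{1713791 + p}{-2087914 - 893229} = 1194110 + \frac{1713791 - 752856}{-2087914 - 893229} = 1194110 + \frac{960935}{-2981143} = 1194110 + 960935 \left(- \frac{1}{2981143}\right) = 1194110 - \frac{960935}{2981143} = \frac{3559811706795}{2981143}$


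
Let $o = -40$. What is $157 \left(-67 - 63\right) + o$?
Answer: $-20450$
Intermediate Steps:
$157 \left(-67 - 63\right) + o = 157 \left(-67 - 63\right) - 40 = 157 \left(-130\right) - 40 = -20410 - 40 = -20450$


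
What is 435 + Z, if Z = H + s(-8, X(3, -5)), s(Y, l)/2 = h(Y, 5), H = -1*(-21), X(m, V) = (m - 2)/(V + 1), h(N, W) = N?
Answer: 440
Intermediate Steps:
X(m, V) = (-2 + m)/(1 + V)
H = 21
s(Y, l) = 2*Y
Z = 5 (Z = 21 + 2*(-8) = 21 - 16 = 5)
435 + Z = 435 + 5 = 440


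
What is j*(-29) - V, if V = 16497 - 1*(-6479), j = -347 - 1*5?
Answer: -12768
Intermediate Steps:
j = -352 (j = -347 - 5 = -352)
V = 22976 (V = 16497 + 6479 = 22976)
j*(-29) - V = -352*(-29) - 1*22976 = 10208 - 22976 = -12768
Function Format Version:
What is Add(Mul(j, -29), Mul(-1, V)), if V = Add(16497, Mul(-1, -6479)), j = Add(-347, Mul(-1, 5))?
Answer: -12768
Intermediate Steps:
j = -352 (j = Add(-347, -5) = -352)
V = 22976 (V = Add(16497, 6479) = 22976)
Add(Mul(j, -29), Mul(-1, V)) = Add(Mul(-352, -29), Mul(-1, 22976)) = Add(10208, -22976) = -12768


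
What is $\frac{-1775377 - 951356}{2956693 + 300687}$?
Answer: $- \frac{2726733}{3257380} \approx -0.83709$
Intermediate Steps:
$\frac{-1775377 - 951356}{2956693 + 300687} = - \frac{2726733}{3257380}$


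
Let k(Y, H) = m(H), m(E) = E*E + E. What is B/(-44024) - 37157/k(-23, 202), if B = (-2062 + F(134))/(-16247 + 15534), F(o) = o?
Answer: -145800536769/160892740834 ≈ -0.90620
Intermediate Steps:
m(E) = E + E² (m(E) = E² + E = E + E²)
k(Y, H) = H*(1 + H)
B = 1928/713 (B = (-2062 + 134)/(-16247 + 15534) = -1928/(-713) = -1928*(-1/713) = 1928/713 ≈ 2.7041)
B/(-44024) - 37157/k(-23, 202) = (1928/713)/(-44024) - 37157*1/(202*(1 + 202)) = (1928/713)*(-1/44024) - 37157/(202*203) = -241/3923639 - 37157/41006 = -145800536769/160892740834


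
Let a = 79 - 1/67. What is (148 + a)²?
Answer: 231283264/4489 ≈ 51522.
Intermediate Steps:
a = 5292/67 (a = 79 - 1*1/67 = 79 - 1/67 = 5292/67 ≈ 78.985)
(148 + a)² = (148 + 5292/67)² = (15208/67)² = 231283264/4489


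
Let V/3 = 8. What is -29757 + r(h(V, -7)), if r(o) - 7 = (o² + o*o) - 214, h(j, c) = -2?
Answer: -29956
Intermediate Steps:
V = 24 (V = 3*8 = 24)
r(o) = -207 + 2*o² (r(o) = 7 + ((o² + o*o) - 214) = 7 + ((o² + o²) - 214) = 7 + (2*o² - 214) = 7 + (-214 + 2*o²) = -207 + 2*o²)
-29757 + r(h(V, -7)) = -29757 + (-207 + 2*(-2)²) = -29757 + (-207 + 2*4) = -29757 + (-207 + 8) = -29757 - 199 = -29956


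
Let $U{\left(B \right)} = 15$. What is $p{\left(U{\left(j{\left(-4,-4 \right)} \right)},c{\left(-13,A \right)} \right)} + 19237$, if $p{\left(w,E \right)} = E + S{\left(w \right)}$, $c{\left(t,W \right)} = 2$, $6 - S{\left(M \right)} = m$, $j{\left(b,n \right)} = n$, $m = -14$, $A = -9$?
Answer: $19259$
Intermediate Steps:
$S{\left(M \right)} = 20$ ($S{\left(M \right)} = 6 - -14 = 6 + 14 = 20$)
$p{\left(w,E \right)} = 20 + E$ ($p{\left(w,E \right)} = E + 20 = 20 + E$)
$p{\left(U{\left(j{\left(-4,-4 \right)} \right)},c{\left(-13,A \right)} \right)} + 19237 = \left(20 + 2\right) + 19237 = 22 + 19237 = 19259$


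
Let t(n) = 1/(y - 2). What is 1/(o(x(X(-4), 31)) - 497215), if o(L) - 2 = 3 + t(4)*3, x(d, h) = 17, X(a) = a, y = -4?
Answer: -2/994421 ≈ -2.0112e-6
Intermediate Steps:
t(n) = -⅙ (t(n) = 1/(-4 - 2) = 1/(-6) = -⅙)
o(L) = 9/2 (o(L) = 2 + (3 - ⅙*3) = 2 + (3 - ½) = 2 + 5/2 = 9/2)
1/(o(x(X(-4), 31)) - 497215) = 1/(9/2 - 497215) = 1/(-994421/2) = -2/994421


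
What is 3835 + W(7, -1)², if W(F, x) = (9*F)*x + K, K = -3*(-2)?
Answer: 7084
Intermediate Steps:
K = 6
W(F, x) = 6 + 9*F*x (W(F, x) = (9*F)*x + 6 = 9*F*x + 6 = 6 + 9*F*x)
3835 + W(7, -1)² = 3835 + (6 + 9*7*(-1))² = 3835 + (6 - 63)² = 3835 + (-57)² = 3835 + 3249 = 7084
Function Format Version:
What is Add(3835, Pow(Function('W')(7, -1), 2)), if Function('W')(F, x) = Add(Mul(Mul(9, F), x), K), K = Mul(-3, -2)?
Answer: 7084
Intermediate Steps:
K = 6
Function('W')(F, x) = Add(6, Mul(9, F, x)) (Function('W')(F, x) = Add(Mul(Mul(9, F), x), 6) = Add(Mul(9, F, x), 6) = Add(6, Mul(9, F, x)))
Add(3835, Pow(Function('W')(7, -1), 2)) = Add(3835, Pow(Add(6, Mul(9, 7, -1)), 2)) = Add(3835, Pow(Add(6, -63), 2)) = Add(3835, Pow(-57, 2)) = Add(3835, 3249) = 7084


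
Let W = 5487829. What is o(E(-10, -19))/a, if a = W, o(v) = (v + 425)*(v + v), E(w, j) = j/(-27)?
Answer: 436772/4000627341 ≈ 0.00010918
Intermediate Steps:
E(w, j) = -j/27 (E(w, j) = j*(-1/27) = -j/27)
o(v) = 2*v*(425 + v) (o(v) = (425 + v)*(2*v) = 2*v*(425 + v))
a = 5487829
o(E(-10, -19))/a = (2*(-1/27*(-19))*(425 - 1/27*(-19)))/5487829 = (2*(19/27)*(425 + 19/27))*(1/5487829) = (2*(19/27)*(11494/27))*(1/5487829) = (436772/729)*(1/5487829) = 436772/4000627341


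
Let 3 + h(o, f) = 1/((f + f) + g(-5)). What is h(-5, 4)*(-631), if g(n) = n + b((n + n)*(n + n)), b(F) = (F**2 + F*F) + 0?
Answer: 37865048/20003 ≈ 1893.0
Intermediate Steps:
b(F) = 2*F**2 (b(F) = (F**2 + F**2) + 0 = 2*F**2 + 0 = 2*F**2)
g(n) = n + 32*n**4 (g(n) = n + 2*((n + n)*(n + n))**2 = n + 2*((2*n)*(2*n))**2 = n + 2*(4*n**2)**2 = n + 2*(16*n**4) = n + 32*n**4)
h(o, f) = -3 + 1/(19995 + 2*f) (h(o, f) = -3 + 1/((f + f) + (-5 + 32*(-5)**4)) = -3 + 1/(2*f + (-5 + 32*625)) = -3 + 1/(2*f + (-5 + 20000)) = -3 + 1/(2*f + 19995) = -3 + 1/(19995 + 2*f))
h(-5, 4)*(-631) = (2*(-29992 - 3*4)/(19995 + 2*4))*(-631) = (2*(-29992 - 12)/(19995 + 8))*(-631) = (2*(-30004)/20003)*(-631) = (2*(1/20003)*(-30004))*(-631) = -60008/20003*(-631) = 37865048/20003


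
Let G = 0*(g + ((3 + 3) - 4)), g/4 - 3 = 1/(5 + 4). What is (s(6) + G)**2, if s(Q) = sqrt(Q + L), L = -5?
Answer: 1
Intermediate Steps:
g = 112/9 (g = 12 + 4/(5 + 4) = 12 + 4/9 = 112/9 ≈ 12.444)
G = 0 (G = 0*(112/9 + ((3 + 3) - 4)) = 0*(112/9 + (6 - 4)) = 0*(112/9 + 2) = 0*(130/9) = 0)
s(Q) = sqrt(-5 + Q) (s(Q) = sqrt(Q - 5) = sqrt(-5 + Q))
(s(6) + G)**2 = (sqrt(-5 + 6) + 0)**2 = (sqrt(1) + 0)**2 = (1 + 0)**2 = 1**2 = 1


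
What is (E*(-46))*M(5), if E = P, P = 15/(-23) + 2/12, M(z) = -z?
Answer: -335/3 ≈ -111.67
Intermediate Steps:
P = -67/138 (P = 15*(-1/23) + 2*(1/12) = -15/23 + ⅙ = -67/138 ≈ -0.48551)
E = -67/138 ≈ -0.48551
(E*(-46))*M(5) = (-67/138*(-46))*(-1*5) = (67/3)*(-5) = -335/3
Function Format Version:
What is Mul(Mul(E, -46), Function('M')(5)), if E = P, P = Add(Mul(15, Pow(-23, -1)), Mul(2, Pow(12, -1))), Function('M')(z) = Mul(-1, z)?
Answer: Rational(-335, 3) ≈ -111.67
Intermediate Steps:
P = Rational(-67, 138) (P = Add(Mul(15, Rational(-1, 23)), Mul(2, Rational(1, 12))) = Add(Rational(-15, 23), Rational(1, 6)) = Rational(-67, 138) ≈ -0.48551)
E = Rational(-67, 138) ≈ -0.48551
Mul(Mul(E, -46), Function('M')(5)) = Mul(Mul(Rational(-67, 138), -46), Mul(-1, 5)) = Mul(Rational(67, 3), -5) = Rational(-335, 3)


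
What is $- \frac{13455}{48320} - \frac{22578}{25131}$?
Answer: $- \frac{95273771}{80955328} \approx -1.1769$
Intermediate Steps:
$- \frac{13455}{48320} - \frac{22578}{25131} = \left(-13455\right) \frac{1}{48320} - \frac{7526}{8377} = - \frac{2691}{9664} - \frac{7526}{8377} = - \frac{95273771}{80955328}$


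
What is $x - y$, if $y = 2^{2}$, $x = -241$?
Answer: $-245$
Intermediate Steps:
$y = 4$
$x - y = -241 - 4 = -245$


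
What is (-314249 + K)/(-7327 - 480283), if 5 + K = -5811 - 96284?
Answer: 416349/487610 ≈ 0.85386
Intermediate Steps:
K = -102100 (K = -5 + (-5811 - 96284) = -5 - 102095 = -102100)
(-314249 + K)/(-7327 - 480283) = (-314249 - 102100)/(-7327 - 480283) = -416349/(-487610) = -416349*(-1/487610) = 416349/487610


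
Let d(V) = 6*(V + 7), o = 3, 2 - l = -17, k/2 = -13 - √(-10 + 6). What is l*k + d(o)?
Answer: -434 - 76*I ≈ -434.0 - 76.0*I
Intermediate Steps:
k = -26 - 4*I (k = 2*(-13 - √(-10 + 6)) = 2*(-13 - √(-4)) = 2*(-13 - 2*I) = -26 - 4*I ≈ -26.0 - 4.0*I)
l = 19 (l = 2 - 1*(-17) = 2 + 17 = 19)
d(V) = 42 + 6*V (d(V) = 6*(7 + V) = 42 + 6*V)
l*k + d(o) = 19*(-26 - 4*I) + (42 + 6*3) = (-494 - 76*I) + (42 + 18) = (-494 - 76*I) + 60 = -434 - 76*I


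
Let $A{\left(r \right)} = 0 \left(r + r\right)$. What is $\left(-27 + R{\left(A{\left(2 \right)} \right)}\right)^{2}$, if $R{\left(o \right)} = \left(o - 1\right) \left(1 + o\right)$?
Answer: $784$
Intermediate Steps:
$A{\left(r \right)} = 0$ ($A{\left(r \right)} = 0 \cdot 2 r = 0$)
$R{\left(o \right)} = \left(1 + o\right) \left(-1 + o\right)$ ($R{\left(o \right)} = \left(-1 + o\right) \left(1 + o\right) = \left(1 + o\right) \left(-1 + o\right)$)
$\left(-27 + R{\left(A{\left(2 \right)} \right)}\right)^{2} = \left(-27 - \left(1 - 0^{2}\right)\right)^{2} = \left(-27 + \left(-1 + 0\right)\right)^{2} = \left(-27 - 1\right)^{2} = \left(-28\right)^{2} = 784$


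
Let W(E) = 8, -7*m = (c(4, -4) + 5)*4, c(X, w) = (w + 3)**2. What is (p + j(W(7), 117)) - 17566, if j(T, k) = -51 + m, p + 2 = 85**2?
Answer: -72782/7 ≈ -10397.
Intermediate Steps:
c(X, w) = (3 + w)**2
p = 7223 (p = -2 + 85**2 = -2 + 7225 = 7223)
m = -24/7 (m = -((3 - 4)**2 + 5)*4/7 = -((-1)**2 + 5)*4/7 = -(1 + 5)*4/7 = -6*4/7 = -1/7*24 = -24/7 ≈ -3.4286)
j(T, k) = -381/7 (j(T, k) = -51 - 24/7 = -381/7)
(p + j(W(7), 117)) - 17566 = (7223 - 381/7) - 17566 = 50180/7 - 17566 = -72782/7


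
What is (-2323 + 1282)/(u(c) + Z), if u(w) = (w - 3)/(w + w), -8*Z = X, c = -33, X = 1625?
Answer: 91608/17827 ≈ 5.1387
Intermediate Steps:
Z = -1625/8 (Z = -⅛*1625 = -1625/8 ≈ -203.13)
u(w) = (-3 + w)/(2*w) (u(w) = (-3 + w)/((2*w)) = (-3 + w)*(1/(2*w)) = (-3 + w)/(2*w))
(-2323 + 1282)/(u(c) + Z) = (-2323 + 1282)/((½)*(-3 - 33)/(-33) - 1625/8) = -1041/((½)*(-1/33)*(-36) - 1625/8) = -1041/(6/11 - 1625/8) = -1041/(-17827/88) = -1041*(-88/17827) = 91608/17827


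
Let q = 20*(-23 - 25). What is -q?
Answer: 960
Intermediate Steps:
q = -960 (q = 20*(-48) = -960)
-q = -1*(-960) = 960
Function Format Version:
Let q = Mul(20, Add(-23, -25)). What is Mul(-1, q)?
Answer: 960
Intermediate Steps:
q = -960 (q = Mul(20, -48) = -960)
Mul(-1, q) = Mul(-1, -960) = 960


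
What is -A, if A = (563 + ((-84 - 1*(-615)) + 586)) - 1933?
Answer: 253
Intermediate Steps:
A = -253 (A = (563 + ((-84 + 615) + 586)) - 1933 = (563 + (531 + 586)) - 1933 = (563 + 1117) - 1933 = 1680 - 1933 = -253)
-A = -1*(-253) = 253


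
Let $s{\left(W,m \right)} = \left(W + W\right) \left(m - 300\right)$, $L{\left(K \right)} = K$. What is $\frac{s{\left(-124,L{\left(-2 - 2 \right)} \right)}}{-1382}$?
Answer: $- \frac{37696}{691} \approx -54.553$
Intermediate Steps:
$s{\left(W,m \right)} = 2 W \left(-300 + m\right)$
$\frac{s{\left(-124,L{\left(-2 - 2 \right)} \right)}}{-1382} = \frac{2 \left(-124\right) \left(-300 - 4\right)}{-1382} = 2 \left(-124\right) \left(-300 - 4\right) \left(- \frac{1}{1382}\right) = 2 \left(-124\right) \left(-304\right) \left(- \frac{1}{1382}\right) = 75392 \left(- \frac{1}{1382}\right) = - \frac{37696}{691}$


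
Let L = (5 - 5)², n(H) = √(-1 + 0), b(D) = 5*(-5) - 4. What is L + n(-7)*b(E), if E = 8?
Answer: -29*I ≈ -29.0*I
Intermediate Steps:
b(D) = -29 (b(D) = -25 - 4 = -29)
n(H) = I (n(H) = √(-1) = I)
L = 0 (L = 0² = 0)
L + n(-7)*b(E) = 0 + I*(-29) = 0 - 29*I = -29*I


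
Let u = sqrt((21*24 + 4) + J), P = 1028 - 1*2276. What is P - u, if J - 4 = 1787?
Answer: -1248 - 11*sqrt(19) ≈ -1295.9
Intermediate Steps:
J = 1791 (J = 4 + 1787 = 1791)
P = -1248 (P = 1028 - 2276 = -1248)
u = 11*sqrt(19) (u = sqrt((21*24 + 4) + 1791) = sqrt((504 + 4) + 1791) = sqrt(508 + 1791) = sqrt(2299) = 11*sqrt(19) ≈ 47.948)
P - u = -1248 - 11*sqrt(19)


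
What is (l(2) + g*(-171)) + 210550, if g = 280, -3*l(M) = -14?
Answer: 488024/3 ≈ 1.6267e+5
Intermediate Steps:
l(M) = 14/3 (l(M) = -1/3*(-14) = 14/3)
(l(2) + g*(-171)) + 210550 = (14/3 + 280*(-171)) + 210550 = (14/3 - 47880) + 210550 = -143626/3 + 210550 = 488024/3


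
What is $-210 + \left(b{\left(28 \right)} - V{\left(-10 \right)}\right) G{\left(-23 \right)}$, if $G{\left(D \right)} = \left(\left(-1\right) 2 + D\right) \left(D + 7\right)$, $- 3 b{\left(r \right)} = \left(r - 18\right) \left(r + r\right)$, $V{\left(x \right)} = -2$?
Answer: $- \frac{222230}{3} \approx -74077.0$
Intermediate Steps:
$b{\left(r \right)} = - \frac{2 r \left(-18 + r\right)}{3}$ ($b{\left(r \right)} = - \frac{\left(r - 18\right) \left(r + r\right)}{3} = - \frac{\left(-18 + r\right) 2 r}{3} = - \frac{2 r \left(-18 + r\right)}{3}$)
$G{\left(D \right)} = \left(-2 + D\right) \left(7 + D\right)$
$-210 + \left(b{\left(28 \right)} - V{\left(-10 \right)}\right) G{\left(-23 \right)} = -210 + \left(\frac{2}{3} \cdot 28 \left(18 - 28\right) - -2\right) \left(-14 + \left(-23\right)^{2} + 5 \left(-23\right)\right) = -210 + \left(\frac{2}{3} \cdot 28 \left(18 - 28\right) + 2\right) \left(-14 + 529 - 115\right) = -210 + \left(\frac{2}{3} \cdot 28 \left(-10\right) + 2\right) 400 = -210 + \left(- \frac{560}{3} + 2\right) 400 = -210 - \frac{221600}{3} = - \frac{222230}{3}$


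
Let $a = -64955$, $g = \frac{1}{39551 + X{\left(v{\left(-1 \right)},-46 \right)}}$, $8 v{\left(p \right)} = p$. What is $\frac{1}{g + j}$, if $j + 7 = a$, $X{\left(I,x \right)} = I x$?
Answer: $- \frac{158227}{10278742370} \approx -1.5394 \cdot 10^{-5}$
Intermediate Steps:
$v{\left(p \right)} = \frac{p}{8}$
$g = \frac{4}{158227}$ ($g = \frac{1}{39551 + \frac{1}{8} \left(-1\right) \left(-46\right)} = \frac{1}{39551 - - \frac{23}{4}} = \frac{1}{39551 + \frac{23}{4}} = \frac{1}{\frac{158227}{4}} = \frac{4}{158227} \approx 2.528 \cdot 10^{-5}$)
$j = -64962$ ($j = -7 - 64955 = -64962$)
$\frac{1}{g + j} = \frac{1}{\frac{4}{158227} - 64962} = \frac{1}{- \frac{10278742370}{158227}} = - \frac{158227}{10278742370}$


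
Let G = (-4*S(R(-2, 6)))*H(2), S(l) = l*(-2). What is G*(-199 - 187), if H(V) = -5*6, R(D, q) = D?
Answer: -185280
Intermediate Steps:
S(l) = -2*l
H(V) = -30
G = 480 (G = -(-8)*(-2)*(-30) = -4*4*(-30) = -16*(-30) = 480)
G*(-199 - 187) = 480*(-199 - 187) = 480*(-386) = -185280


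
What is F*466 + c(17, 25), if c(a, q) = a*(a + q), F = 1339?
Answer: 624688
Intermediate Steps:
F*466 + c(17, 25) = 1339*466 + 17*(17 + 25) = 623974 + 17*42 = 623974 + 714 = 624688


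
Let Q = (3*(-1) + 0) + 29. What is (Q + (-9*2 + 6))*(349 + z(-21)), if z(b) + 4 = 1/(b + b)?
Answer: 14489/3 ≈ 4829.7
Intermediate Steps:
z(b) = -4 + 1/(2*b) (z(b) = -4 + 1/(b + b) = -4 + 1/(2*b))
Q = 26 (Q = (-3 + 0) + 29 = -3 + 29 = 26)
(Q + (-9*2 + 6))*(349 + z(-21)) = (26 + (-9*2 + 6))*(349 + (-4 + (½)/(-21))) = (26 + (-18 + 6))*(349 + (-4 + (½)*(-1/21))) = (26 - 12)*(349 + (-4 - 1/42)) = 14*(349 - 169/42) = 14*(14489/42) = 14489/3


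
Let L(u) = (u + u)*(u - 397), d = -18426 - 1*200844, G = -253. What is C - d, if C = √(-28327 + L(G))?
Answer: 219270 + 3*√33397 ≈ 2.1982e+5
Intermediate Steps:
d = -219270 (d = -18426 - 200844 = -219270)
L(u) = 2*u*(-397 + u) (L(u) = (2*u)*(-397 + u) = 2*u*(-397 + u))
C = 3*√33397 (C = √(-28327 + 2*(-253)*(-397 - 253)) = √(-28327 + 2*(-253)*(-650)) = √(-28327 + 328900) = √300573 = 3*√33397 ≈ 548.25)
C - d = 3*√33397 - 1*(-219270) = 3*√33397 + 219270 = 219270 + 3*√33397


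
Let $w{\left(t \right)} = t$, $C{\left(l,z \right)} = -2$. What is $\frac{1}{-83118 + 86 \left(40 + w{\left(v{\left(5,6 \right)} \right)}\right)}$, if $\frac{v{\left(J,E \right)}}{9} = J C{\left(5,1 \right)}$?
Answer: $- \frac{1}{87418} \approx -1.1439 \cdot 10^{-5}$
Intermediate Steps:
$v{\left(J,E \right)} = - 18 J$ ($v{\left(J,E \right)} = 9 J \left(-2\right) = 9 \left(- 2 J\right) = - 18 J$)
$\frac{1}{-83118 + 86 \left(40 + w{\left(v{\left(5,6 \right)} \right)}\right)} = \frac{1}{-83118 + 86 \left(40 - 90\right)} = \frac{1}{-83118 + 86 \left(-50\right)} = \frac{1}{-83118 - 4300} = \frac{1}{-87418} = - \frac{1}{87418}$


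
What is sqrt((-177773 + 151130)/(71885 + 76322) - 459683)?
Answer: 8*I*sqrt(157766965225187)/148207 ≈ 678.0*I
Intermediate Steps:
sqrt((-177773 + 151130)/(71885 + 76322) - 459683) = sqrt(-26643/148207 - 459683) = sqrt(-68128265024/148207) = 8*I*sqrt(157766965225187)/148207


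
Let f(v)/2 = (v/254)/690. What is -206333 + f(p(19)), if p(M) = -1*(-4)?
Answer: -9040480393/43815 ≈ -2.0633e+5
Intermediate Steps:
p(M) = 4
f(v) = v/87630 (f(v) = 2*((v/254)/690) = 2*((v*(1/254))*(1/690)) = 2*((v/254)*(1/690)) = 2*(v/175260) = v/87630)
-206333 + f(p(19)) = -206333 + (1/87630)*4 = -206333 + 2/43815 = -9040480393/43815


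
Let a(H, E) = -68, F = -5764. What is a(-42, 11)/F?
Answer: 17/1441 ≈ 0.011797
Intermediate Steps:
a(-42, 11)/F = -68/(-5764) = -68*(-1/5764) = 17/1441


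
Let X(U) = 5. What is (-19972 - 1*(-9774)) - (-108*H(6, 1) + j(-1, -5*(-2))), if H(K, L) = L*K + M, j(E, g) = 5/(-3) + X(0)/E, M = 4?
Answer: -27334/3 ≈ -9111.3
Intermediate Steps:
j(E, g) = -5/3 + 5/E (j(E, g) = 5/(-3) + 5/E = 5*(-⅓) + 5/E = -5/3 + 5/E)
H(K, L) = 4 + K*L (H(K, L) = L*K + 4 = K*L + 4 = 4 + K*L)
(-19972 - 1*(-9774)) - (-108*H(6, 1) + j(-1, -5*(-2))) = (-19972 - 1*(-9774)) - (-108*(4 + 6*1) + (-5/3 + 5/(-1))) = (-19972 + 9774) - (-108*(4 + 6) + (-5/3 + 5*(-1))) = -10198 - (-108*10 + (-5/3 - 5)) = -10198 - (-1080 - 20/3) = -10198 - 1*(-3260/3) = -10198 + 3260/3 = -27334/3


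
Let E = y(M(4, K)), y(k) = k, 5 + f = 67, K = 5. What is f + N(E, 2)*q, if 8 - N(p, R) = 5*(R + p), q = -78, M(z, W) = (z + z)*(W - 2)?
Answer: 9578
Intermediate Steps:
f = 62 (f = -5 + 67 = 62)
M(z, W) = 2*z*(-2 + W) (M(z, W) = (2*z)*(-2 + W) = 2*z*(-2 + W))
E = 24 (E = 2*4*(-2 + 5) = 2*4*3 = 24)
N(p, R) = 8 - 5*R - 5*p (N(p, R) = 8 - 5*(R + p) = 8 - (5*R + 5*p) = 8 + (-5*R - 5*p) = 8 - 5*R - 5*p)
f + N(E, 2)*q = 62 + (8 - 5*2 - 5*24)*(-78) = 62 + (8 - 10 - 120)*(-78) = 62 - 122*(-78) = 62 + 9516 = 9578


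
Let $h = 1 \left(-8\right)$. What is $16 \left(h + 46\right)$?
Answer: $608$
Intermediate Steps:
$h = -8$
$16 \left(h + 46\right) = 16 \left(-8 + 46\right) = 16 \cdot 38 = 608$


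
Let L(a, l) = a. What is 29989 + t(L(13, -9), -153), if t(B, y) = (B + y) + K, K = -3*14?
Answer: 29807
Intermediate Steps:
K = -42
t(B, y) = -42 + B + y (t(B, y) = (B + y) - 42 = -42 + B + y)
29989 + t(L(13, -9), -153) = 29989 + (-42 + 13 - 153) = 29989 - 182 = 29807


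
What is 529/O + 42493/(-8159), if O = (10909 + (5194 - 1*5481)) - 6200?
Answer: -183587935/36079098 ≈ -5.0885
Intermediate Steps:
O = 4422 (O = (10909 + (5194 - 5481)) - 6200 = (10909 - 287) - 6200 = 10622 - 6200 = 4422)
529/O + 42493/(-8159) = 529/4422 + 42493/(-8159) = 529*(1/4422) + 42493*(-1/8159) = 529/4422 - 42493/8159 = -183587935/36079098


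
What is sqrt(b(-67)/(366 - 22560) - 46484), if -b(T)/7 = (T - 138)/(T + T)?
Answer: I*sqrt(1268934595585591)/165222 ≈ 215.6*I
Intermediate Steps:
b(T) = -7*(-138 + T)/(2*T) (b(T) = -7*(T - 138)/(T + T) = -7*(-138 + T)/(2*T))
sqrt(b(-67)/(366 - 22560) - 46484) = sqrt((-7/2 + 483/(-67))/(366 - 22560) - 46484) = sqrt((-7/2 + 483*(-1/67))/(-22194) - 46484) = sqrt((-7/2 - 483/67)*(-1/22194) - 46484) = sqrt(-1435/134*(-1/22194) - 46484) = sqrt(1435/2973996 - 46484) = sqrt(-138243228629/2973996) = I*sqrt(1268934595585591)/165222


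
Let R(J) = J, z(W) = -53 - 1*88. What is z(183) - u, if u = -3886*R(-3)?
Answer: -11799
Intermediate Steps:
z(W) = -141 (z(W) = -53 - 88 = -141)
u = 11658 (u = -3886*(-3) = 11658)
z(183) - u = -141 - 1*11658 = -141 - 11658 = -11799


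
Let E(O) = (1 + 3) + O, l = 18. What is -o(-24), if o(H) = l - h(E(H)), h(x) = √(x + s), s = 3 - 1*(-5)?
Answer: -18 + 2*I*√3 ≈ -18.0 + 3.4641*I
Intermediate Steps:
s = 8 (s = 3 + 5 = 8)
E(O) = 4 + O
h(x) = √(8 + x) (h(x) = √(x + 8) = √(8 + x))
o(H) = 18 - √(12 + H) (o(H) = 18 - √(8 + (4 + H)) = 18 - √(12 + H))
-o(-24) = -(18 - √(12 - 24)) = -(18 - √(-12)) = -(18 - 2*I*√3) = -18 + 2*I*√3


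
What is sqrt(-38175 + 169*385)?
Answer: sqrt(26890) ≈ 163.98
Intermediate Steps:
sqrt(-38175 + 169*385) = sqrt(-38175 + 65065) = sqrt(26890)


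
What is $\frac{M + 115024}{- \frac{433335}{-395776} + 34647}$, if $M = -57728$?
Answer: $\frac{22676381696}{13712884407} \approx 1.6537$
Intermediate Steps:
$\frac{M + 115024}{- \frac{433335}{-395776} + 34647} = \frac{-57728 + 115024}{- \frac{433335}{-395776} + 34647} = \frac{57296}{\left(-433335\right) \left(- \frac{1}{395776}\right) + 34647} = \frac{57296}{\frac{433335}{395776} + 34647} = \frac{57296}{\frac{13712884407}{395776}} = 57296 \cdot \frac{395776}{13712884407} = \frac{22676381696}{13712884407}$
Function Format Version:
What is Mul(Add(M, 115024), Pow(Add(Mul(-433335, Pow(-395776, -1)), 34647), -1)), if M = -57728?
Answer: Rational(22676381696, 13712884407) ≈ 1.6537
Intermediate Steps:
Mul(Add(M, 115024), Pow(Add(Mul(-433335, Pow(-395776, -1)), 34647), -1)) = Mul(Add(-57728, 115024), Pow(Add(Mul(-433335, Pow(-395776, -1)), 34647), -1)) = Mul(57296, Pow(Add(Mul(-433335, Rational(-1, 395776)), 34647), -1)) = Mul(57296, Pow(Add(Rational(433335, 395776), 34647), -1)) = Mul(57296, Pow(Rational(13712884407, 395776), -1)) = Mul(57296, Rational(395776, 13712884407)) = Rational(22676381696, 13712884407)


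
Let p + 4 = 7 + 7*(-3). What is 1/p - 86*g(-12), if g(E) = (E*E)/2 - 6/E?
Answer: -112231/18 ≈ -6235.1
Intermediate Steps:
p = -18 (p = -4 + (7 + 7*(-3)) = -4 + (7 - 21) = -4 - 14 = -18)
g(E) = E**2/2 - 6/E (g(E) = E**2*(1/2) - 6/E = E**2/2 - 6/E)
1/p - 86*g(-12) = 1/(-18) - 43*(-12 + (-12)**3)/(-12) = -1/18 - 43*(-1)*(-12 - 1728)/12 = -1/18 - 43*(-1)*(-1740)/12 = -1/18 - 86*145/2 = -1/18 - 6235 = -112231/18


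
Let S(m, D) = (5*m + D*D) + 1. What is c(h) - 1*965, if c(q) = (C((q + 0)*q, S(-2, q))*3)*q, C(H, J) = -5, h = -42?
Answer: -335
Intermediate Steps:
S(m, D) = 1 + D² + 5*m (S(m, D) = (5*m + D²) + 1 = (D² + 5*m) + 1 = 1 + D² + 5*m)
c(q) = -15*q (c(q) = (-5*3)*q = -15*q)
c(h) - 1*965 = -15*(-42) - 1*965 = 630 - 965 = -335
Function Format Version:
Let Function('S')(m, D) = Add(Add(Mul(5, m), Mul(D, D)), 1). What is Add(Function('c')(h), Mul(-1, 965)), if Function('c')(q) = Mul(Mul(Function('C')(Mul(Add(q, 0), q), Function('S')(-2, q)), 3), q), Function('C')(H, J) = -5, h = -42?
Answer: -335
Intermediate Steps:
Function('S')(m, D) = Add(1, Pow(D, 2), Mul(5, m)) (Function('S')(m, D) = Add(Add(Mul(5, m), Pow(D, 2)), 1) = Add(Add(Pow(D, 2), Mul(5, m)), 1) = Add(1, Pow(D, 2), Mul(5, m)))
Function('c')(q) = Mul(-15, q) (Function('c')(q) = Mul(Mul(-5, 3), q) = Mul(-15, q))
Add(Function('c')(h), Mul(-1, 965)) = Add(Mul(-15, -42), Mul(-1, 965)) = Add(630, -965) = -335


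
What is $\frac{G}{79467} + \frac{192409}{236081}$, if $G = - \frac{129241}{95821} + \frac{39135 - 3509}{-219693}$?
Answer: $\frac{321868878671219464180}{394934225987138386131} \approx 0.81499$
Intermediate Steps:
$G = - \frac{31807061959}{21051202953}$ ($G = \left(-129241\right) \frac{1}{95821} + \left(39135 - 3509\right) \left(- \frac{1}{219693}\right) = - \frac{129241}{95821} + 35626 \left(- \frac{1}{219693}\right) = - \frac{129241}{95821} - \frac{35626}{219693} = - \frac{31807061959}{21051202953} \approx -1.5109$)
$\frac{G}{79467} + \frac{192409}{236081} = - \frac{31807061959}{21051202953 \cdot 79467} + \frac{192409}{236081} = \left(- \frac{31807061959}{21051202953}\right) \frac{1}{79467} + 192409 \cdot \frac{1}{236081} = - \frac{31807061959}{1672875945066051} + \frac{192409}{236081} = \frac{321868878671219464180}{394934225987138386131}$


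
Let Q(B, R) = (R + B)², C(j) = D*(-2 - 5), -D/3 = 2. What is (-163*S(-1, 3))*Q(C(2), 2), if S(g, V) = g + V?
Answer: -631136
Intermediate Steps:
D = -6 (D = -3*2 = -6)
S(g, V) = V + g
C(j) = 42 (C(j) = -6*(-2 - 5) = -6*(-7) = 42)
Q(B, R) = (B + R)²
(-163*S(-1, 3))*Q(C(2), 2) = (-163*(3 - 1))*(42 + 2)² = -163*2*44² = -326*1936 = -631136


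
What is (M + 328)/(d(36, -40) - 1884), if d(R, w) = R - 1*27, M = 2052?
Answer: -476/375 ≈ -1.2693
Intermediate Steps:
d(R, w) = -27 + R (d(R, w) = R - 27 = -27 + R)
(M + 328)/(d(36, -40) - 1884) = (2052 + 328)/((-27 + 36) - 1884) = 2380/(9 - 1884) = 2380/(-1875) = 2380*(-1/1875) = -476/375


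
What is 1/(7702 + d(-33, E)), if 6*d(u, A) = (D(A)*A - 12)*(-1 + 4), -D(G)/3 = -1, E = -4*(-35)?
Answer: 1/7906 ≈ 0.00012649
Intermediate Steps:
E = 140
D(G) = 3 (D(G) = -3*(-1) = 3)
d(u, A) = -6 + 3*A/2 (d(u, A) = ((3*A - 12)*(-1 + 4))/6 = ((-12 + 3*A)*3)/6 = (-36 + 9*A)/6 = -6 + 3*A/2)
1/(7702 + d(-33, E)) = 1/(7702 + (-6 + (3/2)*140)) = 1/(7702 + (-6 + 210)) = 1/(7702 + 204) = 1/7906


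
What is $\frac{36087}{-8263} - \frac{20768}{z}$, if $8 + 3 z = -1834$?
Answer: $\frac{74724283}{2536741} \approx 29.457$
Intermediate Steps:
$z = -614$ ($z = - \frac{8}{3} + \frac{1}{3} \left(-1834\right) = - \frac{8}{3} - \frac{1834}{3} = -614$)
$\frac{36087}{-8263} - \frac{20768}{z} = \frac{36087}{-8263} - \frac{20768}{-614} = 36087 \left(- \frac{1}{8263}\right) - - \frac{10384}{307} = - \frac{36087}{8263} + \frac{10384}{307} = \frac{74724283}{2536741}$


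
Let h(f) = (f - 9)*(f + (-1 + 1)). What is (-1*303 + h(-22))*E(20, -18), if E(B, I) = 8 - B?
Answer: -4548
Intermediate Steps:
h(f) = f*(-9 + f) (h(f) = (-9 + f)*(f + 0) = (-9 + f)*f = f*(-9 + f))
(-1*303 + h(-22))*E(20, -18) = (-1*303 - 22*(-9 - 22))*(8 - 1*20) = (-303 - 22*(-31))*(8 - 20) = (-303 + 682)*(-12) = 379*(-12) = -4548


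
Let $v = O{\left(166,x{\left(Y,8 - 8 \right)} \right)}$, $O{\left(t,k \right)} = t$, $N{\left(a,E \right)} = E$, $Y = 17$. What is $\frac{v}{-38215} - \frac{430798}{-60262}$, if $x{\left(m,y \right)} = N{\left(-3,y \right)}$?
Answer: $\frac{8226471039}{1151456165} \approx 7.1444$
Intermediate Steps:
$x{\left(m,y \right)} = y$
$v = 166$
$\frac{v}{-38215} - \frac{430798}{-60262} = \frac{166}{-38215} - \frac{430798}{-60262} = 166 \left(- \frac{1}{38215}\right) - - \frac{215399}{30131} = - \frac{166}{38215} + \frac{215399}{30131} = \frac{8226471039}{1151456165}$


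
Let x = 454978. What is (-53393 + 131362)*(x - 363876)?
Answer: 7103131838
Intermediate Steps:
(-53393 + 131362)*(x - 363876) = (-53393 + 131362)*(454978 - 363876) = 77969*91102 = 7103131838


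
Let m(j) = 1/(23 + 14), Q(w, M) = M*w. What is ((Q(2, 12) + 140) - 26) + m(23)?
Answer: 5107/37 ≈ 138.03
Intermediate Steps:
m(j) = 1/37
((Q(2, 12) + 140) - 26) + m(23) = ((12*2 + 140) - 26) + 1/37 = ((24 + 140) - 26) + 1/37 = (164 - 26) + 1/37 = 138 + 1/37 = 5107/37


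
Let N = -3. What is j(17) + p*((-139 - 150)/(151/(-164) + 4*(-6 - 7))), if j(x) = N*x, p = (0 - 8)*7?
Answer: -3096805/8679 ≈ -356.82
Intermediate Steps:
p = -56 (p = -8*7 = -56)
j(x) = -3*x
j(17) + p*((-139 - 150)/(151/(-164) + 4*(-6 - 7))) = -3*17 - 56*(-139 - 150)/(151/(-164) + 4*(-6 - 7)) = -51 - (-16184)/(151*(-1/164) + 4*(-13)) = -51 - (-16184)/(-151/164 - 52) = -51 - (-16184)/(-8679/164) = -51 - (-16184)*(-164)/8679 = -51 - 56*47396/8679 = -51 - 2654176/8679 = -3096805/8679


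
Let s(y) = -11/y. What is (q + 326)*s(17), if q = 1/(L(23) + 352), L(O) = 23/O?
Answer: -1265869/6001 ≈ -210.94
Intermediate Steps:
q = 1/353 (q = 1/(23/23 + 352) = 1/(23*(1/23) + 352) = 1/(1 + 352) = 1/353 ≈ 0.0028329)
(q + 326)*s(17) = (1/353 + 326)*(-11/17) = 115079*(-11*1/17)/353 = (115079/353)*(-11/17) = -1265869/6001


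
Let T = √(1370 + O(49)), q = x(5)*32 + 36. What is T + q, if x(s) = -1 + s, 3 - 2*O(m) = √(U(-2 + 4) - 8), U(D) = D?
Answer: 164 + √(5486 - 2*I*√6)/2 ≈ 201.03 - 0.016536*I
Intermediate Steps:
O(m) = 3/2 - I*√6/2 (O(m) = 3/2 - √((-2 + 4) - 8)/2 = 3/2 - √(2 - 8)/2 = 3/2 - I*√6/2)
q = 164 (q = (-1 + 5)*32 + 36 = 4*32 + 36 = 128 + 36 = 164)
T = √(2743/2 - I*√6/2) (T = √(1370 + (3/2 - I*√6/2)) = √(2743/2 - I*√6/2) ≈ 37.034 - 0.0165*I)
T + q = √(5486 - 2*I*√6)/2 + 164 = 164 + √(5486 - 2*I*√6)/2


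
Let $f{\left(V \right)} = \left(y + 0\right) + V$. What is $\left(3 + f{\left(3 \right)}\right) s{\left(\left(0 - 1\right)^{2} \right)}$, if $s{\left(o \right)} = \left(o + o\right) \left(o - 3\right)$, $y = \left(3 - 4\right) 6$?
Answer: $0$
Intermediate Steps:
$y = -6$ ($y = \left(-1\right) 6 = -6$)
$f{\left(V \right)} = -6 + V$ ($f{\left(V \right)} = \left(-6 + 0\right) + V = -6 + V$)
$s{\left(o \right)} = 2 o \left(-3 + o\right)$
$\left(3 + f{\left(3 \right)}\right) s{\left(\left(0 - 1\right)^{2} \right)} = \left(3 + \left(-6 + 3\right)\right) 2 \left(0 - 1\right)^{2} \left(-3 + \left(0 - 1\right)^{2}\right) = \left(3 - 3\right) 2 \left(-1\right)^{2} \left(-3 + \left(-1\right)^{2}\right) = 0 \cdot 2 \cdot 1 \left(-3 + 1\right) = 0 \cdot 2 \cdot 1 \left(-2\right) = 0 \left(-4\right) = 0$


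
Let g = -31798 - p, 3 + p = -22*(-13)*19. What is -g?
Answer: 37229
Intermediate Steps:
p = 5431 (p = -3 - 22*(-13)*19 = -3 + 286*19 = -3 + 5434 = 5431)
g = -37229 (g = -31798 - 1*5431 = -31798 - 5431 = -37229)
-g = -1*(-37229) = 37229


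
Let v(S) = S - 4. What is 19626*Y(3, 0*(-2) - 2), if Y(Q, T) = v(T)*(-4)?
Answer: 471024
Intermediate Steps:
v(S) = -4 + S
Y(Q, T) = 16 - 4*T (Y(Q, T) = (-4 + T)*(-4) = 16 - 4*T)
19626*Y(3, 0*(-2) - 2) = 19626*(16 - 4*(0*(-2) - 2)) = 19626*(16 - 4*(0 - 2)) = 19626*(16 - 4*(-2)) = 19626*(16 + 8) = 19626*24 = 471024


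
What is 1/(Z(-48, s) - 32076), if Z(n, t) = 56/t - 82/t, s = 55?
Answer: -55/1764206 ≈ -3.1175e-5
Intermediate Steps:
Z(n, t) = -26/t
1/(Z(-48, s) - 32076) = 1/(-26/55 - 32076) = 1/(-1764206/55) = -55/1764206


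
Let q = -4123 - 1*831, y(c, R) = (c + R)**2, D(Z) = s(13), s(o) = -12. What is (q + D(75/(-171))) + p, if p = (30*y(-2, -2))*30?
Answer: 9434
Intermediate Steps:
D(Z) = -12
y(c, R) = (R + c)**2
q = -4954 (q = -4123 - 831 = -4954)
p = 14400 (p = (30*(-2 - 2)**2)*30 = (30*(-4)**2)*30 = (30*16)*30 = 480*30 = 14400)
(q + D(75/(-171))) + p = (-4954 - 12) + 14400 = -4966 + 14400 = 9434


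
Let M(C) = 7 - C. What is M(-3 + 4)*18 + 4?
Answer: 112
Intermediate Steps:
M(-3 + 4)*18 + 4 = (7 - (-3 + 4))*18 + 4 = (7 - 1*1)*18 + 4 = (7 - 1)*18 + 4 = 6*18 + 4 = 108 + 4 = 112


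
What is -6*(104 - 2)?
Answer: -612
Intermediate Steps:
-6*(104 - 2) = -6*102 = -612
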